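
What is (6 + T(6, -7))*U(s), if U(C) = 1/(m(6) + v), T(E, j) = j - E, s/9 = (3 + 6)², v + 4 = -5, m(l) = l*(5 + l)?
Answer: -7/57 ≈ -0.12281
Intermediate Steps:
v = -9 (v = -4 - 5 = -9)
s = 729 (s = 9*(3 + 6)² = 9*9² = 9*81 = 729)
U(C) = 1/57 (U(C) = 1/(6*(5 + 6) - 9) = 1/(6*11 - 9) = 1/(66 - 9) = 1/57)
(6 + T(6, -7))*U(s) = (6 + (-7 - 1*6))*(1/57) = (6 + (-7 - 6))*(1/57) = (6 - 13)*(1/57) = -7*1/57 = -7/57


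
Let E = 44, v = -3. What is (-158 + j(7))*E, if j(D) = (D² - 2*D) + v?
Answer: -5544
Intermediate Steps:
j(D) = -3 + D² - 2*D (j(D) = (D² - 2*D) - 3 = -3 + D² - 2*D)
(-158 + j(7))*E = (-158 + (-3 + 7² - 2*7))*44 = (-158 + (-3 + 49 - 14))*44 = (-158 + 32)*44 = -126*44 = -5544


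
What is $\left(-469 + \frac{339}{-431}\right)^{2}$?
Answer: $\frac{40997340484}{185761} \approx 2.207 \cdot 10^{5}$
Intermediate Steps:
$\left(-469 + \frac{339}{-431}\right)^{2} = \left(-469 + 339 \left(- \frac{1}{431}\right)\right)^{2} = \left(-469 - \frac{339}{431}\right)^{2} = \left(- \frac{202478}{431}\right)^{2} = \frac{40997340484}{185761}$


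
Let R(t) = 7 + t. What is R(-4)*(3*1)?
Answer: 9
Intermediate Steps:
R(-4)*(3*1) = (7 - 4)*(3*1) = 3*3 = 9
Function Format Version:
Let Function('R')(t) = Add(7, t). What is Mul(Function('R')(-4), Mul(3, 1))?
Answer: 9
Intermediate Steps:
Mul(Function('R')(-4), Mul(3, 1)) = Mul(Add(7, -4), Mul(3, 1)) = Mul(3, 3) = 9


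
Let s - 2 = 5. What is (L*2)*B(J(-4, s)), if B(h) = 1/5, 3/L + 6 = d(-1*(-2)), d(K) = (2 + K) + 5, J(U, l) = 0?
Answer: ⅖ ≈ 0.40000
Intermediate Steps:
s = 7 (s = 2 + 5 = 7)
d(K) = 7 + K
L = 1 (L = 3/(-6 + (7 - 1*(-2))) = 3/(-6 + (7 + 2)) = 3/(-6 + 9) = 3/3 = 3*(⅓) = 1)
B(h) = ⅕
(L*2)*B(J(-4, s)) = (1*2)*(⅕) = 2*(⅕) = ⅖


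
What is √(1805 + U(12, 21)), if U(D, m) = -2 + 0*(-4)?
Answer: √1803 ≈ 42.462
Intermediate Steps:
U(D, m) = -2 (U(D, m) = -2 + 0 = -2)
√(1805 + U(12, 21)) = √(1805 - 2) = √1803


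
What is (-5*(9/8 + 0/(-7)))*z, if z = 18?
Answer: -405/4 ≈ -101.25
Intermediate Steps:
(-5*(9/8 + 0/(-7)))*z = -5*(9/8 + 0/(-7))*18 = -5*(9*(⅛) + 0*(-⅐))*18 = -5*(9/8 + 0)*18 = -5*9/8*18 = -45/8*18 = -405/4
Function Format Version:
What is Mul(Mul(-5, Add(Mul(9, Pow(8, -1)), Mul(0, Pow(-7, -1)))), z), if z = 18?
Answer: Rational(-405, 4) ≈ -101.25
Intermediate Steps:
Mul(Mul(-5, Add(Mul(9, Pow(8, -1)), Mul(0, Pow(-7, -1)))), z) = Mul(Mul(-5, Add(Mul(9, Pow(8, -1)), Mul(0, Pow(-7, -1)))), 18) = Mul(Mul(-5, Add(Mul(9, Rational(1, 8)), Mul(0, Rational(-1, 7)))), 18) = Mul(Mul(-5, Add(Rational(9, 8), 0)), 18) = Mul(Mul(-5, Rational(9, 8)), 18) = Mul(Rational(-45, 8), 18) = Rational(-405, 4)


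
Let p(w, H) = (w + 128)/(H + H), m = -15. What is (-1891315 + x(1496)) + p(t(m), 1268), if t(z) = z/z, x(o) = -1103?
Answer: -4799171919/2536 ≈ -1.8924e+6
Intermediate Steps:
t(z) = 1
p(w, H) = (128 + w)/(2*H) (p(w, H) = (128 + w)/((2*H)) = (128 + w)*(1/(2*H)) = (128 + w)/(2*H))
(-1891315 + x(1496)) + p(t(m), 1268) = (-1891315 - 1103) + (½)*(128 + 1)/1268 = -1892418 + (½)*(1/1268)*129 = -1892418 + 129/2536 = -4799171919/2536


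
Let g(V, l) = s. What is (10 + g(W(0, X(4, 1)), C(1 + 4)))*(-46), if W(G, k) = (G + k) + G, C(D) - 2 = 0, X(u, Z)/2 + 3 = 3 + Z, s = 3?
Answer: -598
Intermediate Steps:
X(u, Z) = 2*Z (X(u, Z) = -6 + 2*(3 + Z) = -6 + (6 + 2*Z) = 2*Z)
C(D) = 2 (C(D) = 2 + 0 = 2)
W(G, k) = k + 2*G
g(V, l) = 3
(10 + g(W(0, X(4, 1)), C(1 + 4)))*(-46) = (10 + 3)*(-46) = 13*(-46) = -598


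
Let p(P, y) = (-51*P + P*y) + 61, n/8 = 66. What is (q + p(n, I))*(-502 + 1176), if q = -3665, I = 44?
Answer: -4920200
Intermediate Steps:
n = 528 (n = 8*66 = 528)
p(P, y) = 61 - 51*P + P*y
(q + p(n, I))*(-502 + 1176) = (-3665 + (61 - 51*528 + 528*44))*(-502 + 1176) = (-3665 + (61 - 26928 + 23232))*674 = (-3665 - 3635)*674 = -7300*674 = -4920200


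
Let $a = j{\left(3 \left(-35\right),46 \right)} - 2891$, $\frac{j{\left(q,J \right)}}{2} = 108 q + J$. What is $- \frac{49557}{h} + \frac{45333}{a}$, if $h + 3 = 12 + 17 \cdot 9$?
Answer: $- \frac{47037287}{152874} \approx -307.69$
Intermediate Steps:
$h = 162$ ($h = -3 + \left(12 + 17 \cdot 9\right) = -3 + \left(12 + 153\right) = -3 + 165 = 162$)
$j{\left(q,J \right)} = 2 J + 216 q$ ($j{\left(q,J \right)} = 2 \left(108 q + J\right) = 2 \left(J + 108 q\right) = 2 J + 216 q$)
$a = -25479$ ($a = \left(2 \cdot 46 + 216 \cdot 3 \left(-35\right)\right) - 2891 = \left(92 + 216 \left(-105\right)\right) - 2891 = \left(92 - 22680\right) - 2891 = -22588 - 2891 = -25479$)
$- \frac{49557}{h} + \frac{45333}{a} = - \frac{49557}{162} + \frac{45333}{-25479} = \left(-49557\right) \frac{1}{162} + 45333 \left(- \frac{1}{25479}\right) = - \frac{16519}{54} - \frac{5037}{2831} = - \frac{47037287}{152874}$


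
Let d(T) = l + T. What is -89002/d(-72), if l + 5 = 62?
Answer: 89002/15 ≈ 5933.5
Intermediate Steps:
l = 57 (l = -5 + 62 = 57)
d(T) = 57 + T
-89002/d(-72) = -89002/(57 - 72) = -89002/(-15) = -89002*(-1/15) = 89002/15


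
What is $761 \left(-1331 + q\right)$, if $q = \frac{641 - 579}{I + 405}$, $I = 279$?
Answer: $- \frac{346385131}{342} \approx -1.0128 \cdot 10^{6}$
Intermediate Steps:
$q = \frac{31}{342}$ ($q = \frac{641 - 579}{279 + 405} = \frac{62}{684} = 62 \cdot \frac{1}{684} = \frac{31}{342} \approx 0.090643$)
$761 \left(-1331 + q\right) = 761 \left(-1331 + \frac{31}{342}\right) = 761 \left(- \frac{455171}{342}\right) = - \frac{346385131}{342}$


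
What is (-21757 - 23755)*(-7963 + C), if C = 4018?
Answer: 179544840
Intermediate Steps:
(-21757 - 23755)*(-7963 + C) = (-21757 - 23755)*(-7963 + 4018) = -45512*(-3945) = 179544840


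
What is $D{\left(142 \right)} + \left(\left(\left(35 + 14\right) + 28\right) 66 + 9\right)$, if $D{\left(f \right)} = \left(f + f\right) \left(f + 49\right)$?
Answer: $59335$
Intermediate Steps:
$D{\left(f \right)} = 2 f \left(49 + f\right)$
$D{\left(142 \right)} + \left(\left(\left(35 + 14\right) + 28\right) 66 + 9\right) = 2 \cdot 142 \left(49 + 142\right) + \left(\left(\left(35 + 14\right) + 28\right) 66 + 9\right) = 2 \cdot 142 \cdot 191 + \left(\left(49 + 28\right) 66 + 9\right) = 54244 + \left(77 \cdot 66 + 9\right) = 54244 + \left(5082 + 9\right) = 54244 + 5091 = 59335$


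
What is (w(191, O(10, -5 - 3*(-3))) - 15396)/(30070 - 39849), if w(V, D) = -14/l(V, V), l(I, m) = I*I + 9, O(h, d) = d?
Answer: 280900027/178417855 ≈ 1.5744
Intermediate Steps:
l(I, m) = 9 + I² (l(I, m) = I² + 9 = 9 + I²)
w(V, D) = -14/(9 + V²)
(w(191, O(10, -5 - 3*(-3))) - 15396)/(30070 - 39849) = (-14/(9 + 191²) - 15396)/(30070 - 39849) = (-14/(9 + 36481) - 15396)/(-9779) = (-14/36490 - 15396)*(-1/9779) = (-14*1/36490 - 15396)*(-1/9779) = (-7/18245 - 15396)*(-1/9779) = -280900027/18245*(-1/9779) = 280900027/178417855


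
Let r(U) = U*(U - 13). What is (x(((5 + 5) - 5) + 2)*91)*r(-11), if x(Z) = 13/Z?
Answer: 44616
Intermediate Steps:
r(U) = U*(-13 + U)
(x(((5 + 5) - 5) + 2)*91)*r(-11) = ((13/(((5 + 5) - 5) + 2))*91)*(-11*(-13 - 11)) = ((13/((10 - 5) + 2))*91)*(-11*(-24)) = ((13/(5 + 2))*91)*264 = ((13/7)*91)*264 = 169*264 = 44616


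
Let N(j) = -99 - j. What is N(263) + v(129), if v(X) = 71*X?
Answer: 8797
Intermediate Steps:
N(263) + v(129) = (-99 - 1*263) + 71*129 = (-99 - 263) + 9159 = -362 + 9159 = 8797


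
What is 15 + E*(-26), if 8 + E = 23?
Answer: -375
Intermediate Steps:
E = 15 (E = -8 + 23 = 15)
15 + E*(-26) = 15 + 15*(-26) = 15 - 390 = -375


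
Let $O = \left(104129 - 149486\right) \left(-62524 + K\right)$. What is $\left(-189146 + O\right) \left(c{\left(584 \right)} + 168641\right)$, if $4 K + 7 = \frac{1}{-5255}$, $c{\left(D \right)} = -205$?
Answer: $\frac{2510047298635995578}{5255} \approx 4.7765 \cdot 10^{14}$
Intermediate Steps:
$K = - \frac{18393}{10510}$ ($K = - \frac{7}{4} + \frac{1}{4 \left(-5255\right)} = - \frac{7}{4} + \frac{1}{4} \left(- \frac{1}{5255}\right) = - \frac{7}{4} - \frac{1}{21020} = - \frac{18393}{10510} \approx -1.75$)
$O = \frac{29806154475981}{10510}$ ($O = \left(104129 - 149486\right) \left(-62524 - \frac{18393}{10510}\right) = \left(-45357\right) \left(- \frac{657145633}{10510}\right) = \frac{29806154475981}{10510} \approx 2.836 \cdot 10^{9}$)
$\left(-189146 + O\right) \left(c{\left(584 \right)} + 168641\right) = \left(-189146 + \frac{29806154475981}{10510}\right) \left(-205 + 168641\right) = \frac{29804166551521}{10510} \cdot 168436 = \frac{2510047298635995578}{5255}$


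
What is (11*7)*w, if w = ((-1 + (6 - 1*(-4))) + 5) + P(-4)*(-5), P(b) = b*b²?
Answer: 25718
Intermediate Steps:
P(b) = b³
w = 334 (w = ((-1 + (6 - 1*(-4))) + 5) + (-4)³*(-5) = ((-1 + (6 + 4)) + 5) - 64*(-5) = ((-1 + 10) + 5) + 320 = (9 + 5) + 320 = 14 + 320 = 334)
(11*7)*w = (11*7)*334 = 77*334 = 25718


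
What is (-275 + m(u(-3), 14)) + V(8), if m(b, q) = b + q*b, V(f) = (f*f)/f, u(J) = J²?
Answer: -132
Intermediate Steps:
V(f) = f (V(f) = f²/f = f)
m(b, q) = b + b*q
(-275 + m(u(-3), 14)) + V(8) = (-275 + (-3)²*(1 + 14)) + 8 = (-275 + 9*15) + 8 = (-275 + 135) + 8 = -140 + 8 = -132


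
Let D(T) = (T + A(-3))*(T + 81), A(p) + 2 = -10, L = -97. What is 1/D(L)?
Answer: 1/1744 ≈ 0.00057339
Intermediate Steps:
A(p) = -12 (A(p) = -2 - 10 = -12)
D(T) = (-12 + T)*(81 + T) (D(T) = (T - 12)*(T + 81) = (-12 + T)*(81 + T))
1/D(L) = 1/(-972 + (-97)**2 + 69*(-97)) = 1/(-972 + 9409 - 6693) = 1/1744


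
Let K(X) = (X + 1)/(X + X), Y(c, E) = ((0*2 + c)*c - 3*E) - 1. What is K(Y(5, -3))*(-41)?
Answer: -697/33 ≈ -21.121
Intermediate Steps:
Y(c, E) = -1 + c² - 3*E (Y(c, E) = ((0 + c)*c - 3*E) - 1 = (c*c - 3*E) - 1 = (c² - 3*E) - 1 = -1 + c² - 3*E)
K(X) = (1 + X)/(2*X) (K(X) = (1 + X)/((2*X)) = (1 + X)*(1/(2*X)) = (1 + X)/(2*X))
K(Y(5, -3))*(-41) = ((1 + (-1 + 5² - 3*(-3)))/(2*(-1 + 5² - 3*(-3))))*(-41) = ((1 + (-1 + 25 + 9))/(2*(-1 + 25 + 9)))*(-41) = ((½)*(1 + 33)/33)*(-41) = ((½)*(1/33)*34)*(-41) = (17/33)*(-41) = -697/33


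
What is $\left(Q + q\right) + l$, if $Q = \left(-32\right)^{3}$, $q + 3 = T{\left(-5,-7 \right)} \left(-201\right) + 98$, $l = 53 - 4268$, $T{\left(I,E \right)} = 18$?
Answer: $-40506$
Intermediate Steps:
$l = -4215$ ($l = 53 - 4268 = -4215$)
$q = -3523$ ($q = -3 + \left(18 \left(-201\right) + 98\right) = -3 + \left(-3618 + 98\right) = -3 - 3520 = -3523$)
$Q = -32768$
$\left(Q + q\right) + l = \left(-32768 - 3523\right) - 4215 = -36291 - 4215 = -40506$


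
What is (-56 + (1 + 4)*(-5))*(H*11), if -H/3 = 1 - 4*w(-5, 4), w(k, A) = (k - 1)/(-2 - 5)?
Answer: -45441/7 ≈ -6491.6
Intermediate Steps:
w(k, A) = ⅐ - k/7 (w(k, A) = (-1 + k)/(-7) = (-1 + k)*(-⅐) = ⅐ - k/7)
H = 51/7 (H = -3*(1 - 4*(⅐ - ⅐*(-5))) = -3*(1 - 4*(⅐ + 5/7)) = -3*(1 - 4*6/7) = -3*(1 - 24/7) = -3*(-17/7) = 51/7 ≈ 7.2857)
(-56 + (1 + 4)*(-5))*(H*11) = (-56 + (1 + 4)*(-5))*((51/7)*11) = (-56 + 5*(-5))*(561/7) = (-56 - 25)*(561/7) = -81*561/7 = -45441/7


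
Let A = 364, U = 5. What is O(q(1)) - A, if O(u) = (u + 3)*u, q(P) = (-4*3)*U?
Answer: 3056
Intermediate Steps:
q(P) = -60 (q(P) = -4*3*5 = -12*5 = -60)
O(u) = u*(3 + u) (O(u) = (3 + u)*u = u*(3 + u))
O(q(1)) - A = -60*(3 - 60) - 1*364 = -60*(-57) - 364 = 3420 - 364 = 3056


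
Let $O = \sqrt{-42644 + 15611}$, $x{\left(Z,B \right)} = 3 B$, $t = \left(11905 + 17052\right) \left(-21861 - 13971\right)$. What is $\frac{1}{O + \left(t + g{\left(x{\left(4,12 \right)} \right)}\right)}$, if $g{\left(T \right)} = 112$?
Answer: $- \frac{1037587112}{1076587014988527577} - \frac{i \sqrt{27033}}{1076587014988527577} \approx -9.6377 \cdot 10^{-10} - 1.5272 \cdot 10^{-16} i$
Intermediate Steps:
$t = -1037587224$ ($t = 28957 \left(-35832\right) = -1037587224$)
$O = i \sqrt{27033}$ ($O = \sqrt{-27033} = i \sqrt{27033} \approx 164.42 i$)
$\frac{1}{O + \left(t + g{\left(x{\left(4,12 \right)} \right)}\right)} = \frac{1}{i \sqrt{27033} + \left(-1037587224 + 112\right)} = \frac{1}{i \sqrt{27033} - 1037587112} = \frac{1}{-1037587112 + i \sqrt{27033}}$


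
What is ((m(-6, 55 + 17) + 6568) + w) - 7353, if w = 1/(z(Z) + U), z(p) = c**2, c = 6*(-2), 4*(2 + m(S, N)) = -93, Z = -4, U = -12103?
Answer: -38759123/47836 ≈ -810.25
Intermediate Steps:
m(S, N) = -101/4 (m(S, N) = -2 + (1/4)*(-93) = -2 - 93/4 = -101/4)
c = -12
z(p) = 144 (z(p) = (-12)**2 = 144)
w = -1/11959 (w = 1/(144 - 12103) = 1/(-11959) = -1/11959 ≈ -8.3619e-5)
((m(-6, 55 + 17) + 6568) + w) - 7353 = ((-101/4 + 6568) - 1/11959) - 7353 = (26171/4 - 1/11959) - 7353 = 312978985/47836 - 7353 = -38759123/47836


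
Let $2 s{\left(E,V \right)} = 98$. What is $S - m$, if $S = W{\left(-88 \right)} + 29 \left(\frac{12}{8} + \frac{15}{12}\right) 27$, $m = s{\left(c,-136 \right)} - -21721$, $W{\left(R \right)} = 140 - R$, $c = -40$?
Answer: $- \frac{77555}{4} \approx -19389.0$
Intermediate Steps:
$s{\left(E,V \right)} = 49$ ($s{\left(E,V \right)} = \frac{1}{2} \cdot 98 = 49$)
$m = 21770$ ($m = 49 - -21721 = 49 + 21721 = 21770$)
$S = \frac{9525}{4}$ ($S = \left(140 - -88\right) + 29 \left(\frac{12}{8} + \frac{15}{12}\right) 27 = \left(140 + 88\right) + 29 \left(12 \cdot \frac{1}{8} + 15 \cdot \frac{1}{12}\right) 27 = 228 + 29 \left(\frac{3}{2} + \frac{5}{4}\right) 27 = 228 + 29 \cdot \frac{11}{4} \cdot 27 = 228 + \frac{319}{4} \cdot 27 = 228 + \frac{8613}{4} = \frac{9525}{4} \approx 2381.3$)
$S - m = \frac{9525}{4} - 21770 = - \frac{77555}{4}$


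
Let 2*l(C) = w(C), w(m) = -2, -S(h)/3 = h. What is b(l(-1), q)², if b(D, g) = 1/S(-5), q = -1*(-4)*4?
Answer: 1/225 ≈ 0.0044444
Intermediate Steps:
q = 16 (q = 4*4 = 16)
S(h) = -3*h
l(C) = -1 (l(C) = (½)*(-2) = -1)
b(D, g) = 1/15 (b(D, g) = 1/(-3*(-5)) = 1/15)
b(l(-1), q)² = (1/15)² = 1/225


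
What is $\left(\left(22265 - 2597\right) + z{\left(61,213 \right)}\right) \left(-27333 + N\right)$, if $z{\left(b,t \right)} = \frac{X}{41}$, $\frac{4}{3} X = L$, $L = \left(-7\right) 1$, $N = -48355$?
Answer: $- \frac{61033497582}{41} \approx -1.4886 \cdot 10^{9}$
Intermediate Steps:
$L = -7$
$X = - \frac{21}{4}$ ($X = \frac{3}{4} \left(-7\right) = - \frac{21}{4} \approx -5.25$)
$z{\left(b,t \right)} = - \frac{21}{164}$ ($z{\left(b,t \right)} = - \frac{21}{4 \cdot 41} = \left(- \frac{21}{4}\right) \frac{1}{41} = - \frac{21}{164}$)
$\left(\left(22265 - 2597\right) + z{\left(61,213 \right)}\right) \left(-27333 + N\right) = \left(\left(22265 - 2597\right) - \frac{21}{164}\right) \left(-27333 - 48355\right) = \left(19668 - \frac{21}{164}\right) \left(-75688\right) = \frac{3225531}{164} \left(-75688\right) = - \frac{61033497582}{41}$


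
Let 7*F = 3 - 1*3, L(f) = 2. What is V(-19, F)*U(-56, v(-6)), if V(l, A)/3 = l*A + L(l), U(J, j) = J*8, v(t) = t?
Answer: -2688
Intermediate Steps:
U(J, j) = 8*J
F = 0 (F = (3 - 1*3)/7 = (3 - 3)/7 = (⅐)*0 = 0)
V(l, A) = 6 + 3*A*l (V(l, A) = 3*(l*A + 2) = 3*(A*l + 2) = 3*(2 + A*l) = 6 + 3*A*l)
V(-19, F)*U(-56, v(-6)) = (6 + 3*0*(-19))*(8*(-56)) = (6 + 0)*(-448) = 6*(-448) = -2688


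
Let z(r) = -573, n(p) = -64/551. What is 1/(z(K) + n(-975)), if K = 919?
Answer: -551/315787 ≈ -0.0017448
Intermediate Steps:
n(p) = -64/551 (n(p) = -64*1/551 = -64/551)
1/(z(K) + n(-975)) = 1/(-573 - 64/551) = 1/(-315787/551) = -551/315787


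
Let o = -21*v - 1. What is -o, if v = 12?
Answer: 253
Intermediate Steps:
o = -253 (o = -21*12 - 1 = -252 - 1 = -253)
-o = -1*(-253) = 253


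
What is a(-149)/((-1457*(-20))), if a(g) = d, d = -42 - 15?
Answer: -57/29140 ≈ -0.0019561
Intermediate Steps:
d = -57
a(g) = -57
a(-149)/((-1457*(-20))) = -57/((-1457*(-20))) = -57/29140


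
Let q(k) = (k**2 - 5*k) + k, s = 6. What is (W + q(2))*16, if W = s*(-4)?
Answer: -448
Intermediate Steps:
q(k) = k**2 - 4*k
W = -24 (W = 6*(-4) = -24)
(W + q(2))*16 = (-24 + 2*(-4 + 2))*16 = (-24 + 2*(-2))*16 = (-24 - 4)*16 = -28*16 = -448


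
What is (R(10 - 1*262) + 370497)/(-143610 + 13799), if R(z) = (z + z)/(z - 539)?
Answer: -41866233/14668643 ≈ -2.8541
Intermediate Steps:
R(z) = 2*z/(-539 + z) (R(z) = (2*z)/(-539 + z) = 2*z/(-539 + z))
(R(10 - 1*262) + 370497)/(-143610 + 13799) = (2*(10 - 1*262)/(-539 + (10 - 1*262)) + 370497)/(-143610 + 13799) = (2*(10 - 262)/(-539 + (10 - 262)) + 370497)/(-129811) = (2*(-252)/(-539 - 252) + 370497)*(-1/129811) = (2*(-252)/(-791) + 370497)*(-1/129811) = (2*(-252)*(-1/791) + 370497)*(-1/129811) = (72/113 + 370497)*(-1/129811) = (41866233/113)*(-1/129811) = -41866233/14668643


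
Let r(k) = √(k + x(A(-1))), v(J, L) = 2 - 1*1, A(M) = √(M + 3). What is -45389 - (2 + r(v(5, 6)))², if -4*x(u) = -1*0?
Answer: -45398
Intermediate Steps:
A(M) = √(3 + M)
x(u) = 0 (x(u) = -(-1)*0/4 = -¼*0 = 0)
v(J, L) = 1 (v(J, L) = 2 - 1 = 1)
r(k) = √k (r(k) = √(k + 0) = √k)
-45389 - (2 + r(v(5, 6)))² = -45389 - (2 + √1)² = -45389 - (2 + 1)² = -45389 - 1*3² = -45389 - 1*9 = -45389 - 9 = -45398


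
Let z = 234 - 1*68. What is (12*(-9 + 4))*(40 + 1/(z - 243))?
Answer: -184740/77 ≈ -2399.2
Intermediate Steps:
z = 166 (z = 234 - 68 = 166)
(12*(-9 + 4))*(40 + 1/(z - 243)) = (12*(-9 + 4))*(40 + 1/(166 - 243)) = (12*(-5))*(40 + 1/(-77)) = -60*(40 - 1/77) = -60*3079/77 = -184740/77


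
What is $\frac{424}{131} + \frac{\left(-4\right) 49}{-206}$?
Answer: $\frac{56510}{13493} \approx 4.1881$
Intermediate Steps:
$\frac{424}{131} + \frac{\left(-4\right) 49}{-206} = 424 \cdot \frac{1}{131} - - \frac{98}{103} = \frac{424}{131} + \frac{98}{103} = \frac{56510}{13493}$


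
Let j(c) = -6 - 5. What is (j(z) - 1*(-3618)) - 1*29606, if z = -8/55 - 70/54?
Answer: -25999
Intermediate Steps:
z = -2141/1485 (z = -8*1/55 - 70*1/54 = -8/55 - 35/27 = -2141/1485 ≈ -1.4418)
j(c) = -11
(j(z) - 1*(-3618)) - 1*29606 = (-11 - 1*(-3618)) - 1*29606 = (-11 + 3618) - 29606 = 3607 - 29606 = -25999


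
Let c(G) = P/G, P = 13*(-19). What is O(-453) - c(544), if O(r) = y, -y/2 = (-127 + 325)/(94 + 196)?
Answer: -71897/78880 ≈ -0.91147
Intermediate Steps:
y = -198/145 (y = -2*(-127 + 325)/(94 + 196) = -396/290 = -2*99/145 = -198/145 ≈ -1.3655)
O(r) = -198/145
P = -247
c(G) = -247/G
O(-453) - c(544) = -198/145 - (-247)/544 = -198/145 - 1*(-247/544) = -198/145 + 247/544 = -71897/78880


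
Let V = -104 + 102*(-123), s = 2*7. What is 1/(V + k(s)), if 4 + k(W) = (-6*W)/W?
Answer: -1/12660 ≈ -7.8989e-5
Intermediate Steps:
s = 14
V = -12650 (V = -104 - 12546 = -12650)
k(W) = -10 (k(W) = -4 + (-6*W)/W = -4 - 6 = -10)
1/(V + k(s)) = 1/(-12650 - 10) = 1/(-12660) = -1/12660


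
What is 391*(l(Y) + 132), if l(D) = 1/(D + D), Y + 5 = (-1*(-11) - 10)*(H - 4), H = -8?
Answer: 103201/2 ≈ 51601.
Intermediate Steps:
Y = -17 (Y = -5 + (-1*(-11) - 10)*(-8 - 4) = -5 + (11 - 10)*(-12) = -5 + 1*(-12) = -5 - 12 = -17)
l(D) = 1/(2*D)
391*(l(Y) + 132) = 391*((½)/(-17) + 132) = 391*((½)*(-1/17) + 132) = 391*(-1/34 + 132) = 391*(4487/34) = 103201/2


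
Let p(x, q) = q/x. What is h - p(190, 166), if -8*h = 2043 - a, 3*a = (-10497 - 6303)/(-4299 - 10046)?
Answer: -29401499/114760 ≈ -256.20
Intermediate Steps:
a = 1120/2869 (a = ((-10497 - 6303)/(-4299 - 10046))/3 = (-16800/(-14345))/3 = (-16800*(-1/14345))/3 = (⅓)*(3360/2869) = 1120/2869 ≈ 0.39038)
h = -5860247/22952 (h = -(2043 - 1*1120/2869)/8 = -(2043 - 1120/2869)/8 = -⅛*5860247/2869 = -5860247/22952 ≈ -255.33)
h - p(190, 166) = -5860247/22952 - 166/190 = -5860247/22952 - 1*83/95 = -5860247/22952 - 83/95 = -29401499/114760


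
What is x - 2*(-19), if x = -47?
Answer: -9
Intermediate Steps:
x - 2*(-19) = -47 - 2*(-19) = -47 + 38 = -9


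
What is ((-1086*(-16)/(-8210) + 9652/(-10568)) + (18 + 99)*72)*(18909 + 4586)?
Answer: 429154382586521/2169082 ≈ 1.9785e+8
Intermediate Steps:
((-1086*(-16)/(-8210) + 9652/(-10568)) + (18 + 99)*72)*(18909 + 4586) = ((17376*(-1/8210) + 9652*(-1/10568)) + 117*72)*23495 = ((-8688/4105 - 2413/2642) + 8424)*23495 = (-32859061/10845410 + 8424)*23495 = (91328874779/10845410)*23495 = 429154382586521/2169082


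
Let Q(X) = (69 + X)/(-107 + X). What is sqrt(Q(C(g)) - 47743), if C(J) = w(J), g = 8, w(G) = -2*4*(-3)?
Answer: I*sqrt(328909246)/83 ≈ 218.5*I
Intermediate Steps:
w(G) = 24 (w(G) = -8*(-3) = 24)
C(J) = 24
Q(X) = (69 + X)/(-107 + X)
sqrt(Q(C(g)) - 47743) = sqrt((69 + 24)/(-107 + 24) - 47743) = sqrt(93/(-83) - 47743) = sqrt(-1/83*93 - 47743) = sqrt(-93/83 - 47743) = sqrt(-3962762/83) = I*sqrt(328909246)/83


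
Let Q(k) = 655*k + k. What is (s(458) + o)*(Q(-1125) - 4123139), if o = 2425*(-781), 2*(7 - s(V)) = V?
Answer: 9207711853433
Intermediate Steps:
s(V) = 7 - V/2
o = -1893925
Q(k) = 656*k
(s(458) + o)*(Q(-1125) - 4123139) = ((7 - ½*458) - 1893925)*(656*(-1125) - 4123139) = ((7 - 229) - 1893925)*(-738000 - 4123139) = (-222 - 1893925)*(-4861139) = -1894147*(-4861139) = 9207711853433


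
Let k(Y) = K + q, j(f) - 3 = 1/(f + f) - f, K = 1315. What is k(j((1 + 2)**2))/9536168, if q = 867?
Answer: 1091/4768084 ≈ 0.00022881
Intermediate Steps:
j(f) = 3 + 1/(2*f) - f (j(f) = 3 + (1/(f + f) - f) = 3 + (1/(2*f) - f) = 3 + 1/(2*f) - f)
k(Y) = 2182 (k(Y) = 1315 + 867 = 2182)
k(j((1 + 2)**2))/9536168 = 2182/9536168 = 2182*(1/9536168) = 1091/4768084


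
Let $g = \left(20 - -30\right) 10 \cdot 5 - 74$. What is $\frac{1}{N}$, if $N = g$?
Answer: $\frac{1}{2426} \approx 0.0004122$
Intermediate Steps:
$g = 2426$ ($g = \left(20 + 30\right) 50 - 74 = 50 \cdot 50 - 74 = 2500 - 74 = 2426$)
$N = 2426$
$\frac{1}{N} = \frac{1}{2426}$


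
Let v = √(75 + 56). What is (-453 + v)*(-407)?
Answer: 184371 - 407*√131 ≈ 1.7971e+5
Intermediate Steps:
v = √131 ≈ 11.446
(-453 + v)*(-407) = (-453 + √131)*(-407) = 184371 - 407*√131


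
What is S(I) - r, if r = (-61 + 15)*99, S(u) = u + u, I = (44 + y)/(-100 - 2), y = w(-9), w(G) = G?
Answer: 232219/51 ≈ 4553.3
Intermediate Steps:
y = -9
I = -35/102 (I = (44 - 9)/(-100 - 2) = 35/(-102) = 35*(-1/102) = -35/102 ≈ -0.34314)
S(u) = 2*u
r = -4554 (r = -46*99 = -4554)
S(I) - r = 2*(-35/102) - 1*(-4554) = -35/51 + 4554 = 232219/51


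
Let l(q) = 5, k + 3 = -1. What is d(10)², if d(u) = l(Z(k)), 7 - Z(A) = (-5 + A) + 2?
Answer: 25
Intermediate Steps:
k = -4 (k = -3 - 1 = -4)
Z(A) = 10 - A (Z(A) = 7 - ((-5 + A) + 2) = 7 - (-3 + A) = 7 + (3 - A) = 10 - A)
d(u) = 5
d(10)² = 5² = 25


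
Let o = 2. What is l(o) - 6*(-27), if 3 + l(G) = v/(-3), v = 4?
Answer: 473/3 ≈ 157.67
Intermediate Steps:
l(G) = -13/3 (l(G) = -3 + 4/(-3) = -3 + 4*(-1/3) = -3 - 4/3 = -13/3)
l(o) - 6*(-27) = -13/3 - 6*(-27) = -13/3 + 162 = 473/3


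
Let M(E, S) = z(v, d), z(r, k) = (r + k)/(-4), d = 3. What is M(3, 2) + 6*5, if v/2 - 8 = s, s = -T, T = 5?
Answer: 111/4 ≈ 27.750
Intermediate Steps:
s = -5 (s = -1*5 = -5)
v = 6 (v = 16 + 2*(-5) = 16 - 10 = 6)
z(r, k) = -k/4 - r/4 (z(r, k) = (k + r)*(-¼) = -k/4 - r/4)
M(E, S) = -9/4 (M(E, S) = -¼*3 - ¼*6 = -¾ - 3/2 = -9/4)
M(3, 2) + 6*5 = -9/4 + 6*5 = -9/4 + 30 = 111/4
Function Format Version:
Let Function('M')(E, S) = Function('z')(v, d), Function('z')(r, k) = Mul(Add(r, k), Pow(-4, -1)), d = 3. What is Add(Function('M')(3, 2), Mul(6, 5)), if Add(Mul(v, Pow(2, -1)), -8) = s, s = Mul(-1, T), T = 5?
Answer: Rational(111, 4) ≈ 27.750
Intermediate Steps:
s = -5 (s = Mul(-1, 5) = -5)
v = 6 (v = Add(16, Mul(2, -5)) = Add(16, -10) = 6)
Function('z')(r, k) = Add(Mul(Rational(-1, 4), k), Mul(Rational(-1, 4), r)) (Function('z')(r, k) = Mul(Add(k, r), Rational(-1, 4)) = Add(Mul(Rational(-1, 4), k), Mul(Rational(-1, 4), r)))
Function('M')(E, S) = Rational(-9, 4) (Function('M')(E, S) = Add(Mul(Rational(-1, 4), 3), Mul(Rational(-1, 4), 6)) = Add(Rational(-3, 4), Rational(-3, 2)) = Rational(-9, 4))
Add(Function('M')(3, 2), Mul(6, 5)) = Add(Rational(-9, 4), Mul(6, 5)) = Add(Rational(-9, 4), 30) = Rational(111, 4)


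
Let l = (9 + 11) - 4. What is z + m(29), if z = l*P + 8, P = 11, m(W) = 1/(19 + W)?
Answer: 8833/48 ≈ 184.02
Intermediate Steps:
l = 16 (l = 20 - 4 = 16)
z = 184 (z = 16*11 + 8 = 176 + 8 = 184)
z + m(29) = 184 + 1/(19 + 29) = 184 + 1/48 = 8833/48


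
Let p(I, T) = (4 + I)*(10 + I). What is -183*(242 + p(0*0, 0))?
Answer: -51606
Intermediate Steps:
-183*(242 + p(0*0, 0)) = -183*(242 + (40 + (0*0)² + 14*(0*0))) = -183*(242 + (40 + 0² + 14*0)) = -183*(242 + (40 + 0 + 0)) = -183*(242 + 40) = -183*282 = -51606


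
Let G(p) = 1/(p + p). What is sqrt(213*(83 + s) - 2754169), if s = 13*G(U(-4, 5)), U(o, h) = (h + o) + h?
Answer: I*sqrt(10945037)/2 ≈ 1654.2*I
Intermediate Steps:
U(o, h) = o + 2*h
G(p) = 1/(2*p)
s = 13/12 (s = 13*(1/(2*(-4 + 2*5))) = 13*(1/(2*(-4 + 10))) = 13*((1/2)/6) = 13*((1/2)*(1/6)) = 13*(1/12) = 13/12 ≈ 1.0833)
sqrt(213*(83 + s) - 2754169) = sqrt(213*(83 + 13/12) - 2754169) = sqrt(213*(1009/12) - 2754169) = sqrt(71639/4 - 2754169) = sqrt(-10945037/4) = I*sqrt(10945037)/2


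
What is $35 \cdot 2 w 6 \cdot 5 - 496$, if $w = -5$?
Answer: $-10996$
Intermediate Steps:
$35 \cdot 2 w 6 \cdot 5 - 496 = 35 \cdot 2 \left(-5\right) 6 \cdot 5 - 496 = 35 \left(\left(-10\right) 30\right) - 496 = 35 \left(-300\right) - 496 = -10500 - 496 = -10996$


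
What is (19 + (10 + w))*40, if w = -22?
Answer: 280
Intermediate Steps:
(19 + (10 + w))*40 = (19 + (10 - 22))*40 = (19 - 12)*40 = 7*40 = 280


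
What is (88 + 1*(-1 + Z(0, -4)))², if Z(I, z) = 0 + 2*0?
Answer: 7569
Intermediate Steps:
Z(I, z) = 0 (Z(I, z) = 0 + 0 = 0)
(88 + 1*(-1 + Z(0, -4)))² = (88 + 1*(-1 + 0))² = (88 + 1*(-1))² = (88 - 1)² = 87² = 7569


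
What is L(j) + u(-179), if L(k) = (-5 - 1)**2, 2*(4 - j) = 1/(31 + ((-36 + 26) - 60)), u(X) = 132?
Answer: 168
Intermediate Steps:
j = 313/78 (j = 4 - 1/(2*(31 + ((-36 + 26) - 60))) = 4 - 1/(2*(31 + (-10 - 60))) = 4 - 1/(2*(31 - 70)) = 4 - 1/2/(-39) = 4 - 1/2*(-1/39) = 4 + 1/78 = 313/78 ≈ 4.0128)
L(k) = 36 (L(k) = (-6)**2 = 36)
L(j) + u(-179) = 36 + 132 = 168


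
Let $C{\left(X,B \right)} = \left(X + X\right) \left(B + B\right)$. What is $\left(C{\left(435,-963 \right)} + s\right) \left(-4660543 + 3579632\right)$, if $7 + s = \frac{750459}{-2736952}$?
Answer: $\frac{4957178280415079693}{2736952} \approx 1.8112 \cdot 10^{12}$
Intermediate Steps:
$C{\left(X,B \right)} = 4 B X$ ($C{\left(X,B \right)} = 2 X 2 B = 4 B X$)
$s = - \frac{19909123}{2736952}$ ($s = -7 + \frac{750459}{-2736952} = -7 + 750459 \left(- \frac{1}{2736952}\right) = -7 - \frac{750459}{2736952} = - \frac{19909123}{2736952} \approx -7.2742$)
$\left(C{\left(435,-963 \right)} + s\right) \left(-4660543 + 3579632\right) = \left(4 \left(-963\right) 435 - \frac{19909123}{2736952}\right) \left(-4660543 + 3579632\right) = \left(-1675620 - \frac{19909123}{2736952}\right) \left(-1080911\right) = \left(- \frac{4586111419363}{2736952}\right) \left(-1080911\right) = \frac{4957178280415079693}{2736952}$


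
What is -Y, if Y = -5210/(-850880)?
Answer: -521/85088 ≈ -0.0061231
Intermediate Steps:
Y = 521/85088 (Y = -5210*(-1/850880) = 521/85088 ≈ 0.0061231)
-Y = -1*521/85088 = -521/85088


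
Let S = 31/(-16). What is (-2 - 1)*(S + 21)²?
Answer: -279075/256 ≈ -1090.1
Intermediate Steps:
S = -31/16 (S = 31*(-1/16) = -31/16 ≈ -1.9375)
(-2 - 1)*(S + 21)² = (-2 - 1)*(-31/16 + 21)² = -3*(305/16)² = -3*93025/256 = -279075/256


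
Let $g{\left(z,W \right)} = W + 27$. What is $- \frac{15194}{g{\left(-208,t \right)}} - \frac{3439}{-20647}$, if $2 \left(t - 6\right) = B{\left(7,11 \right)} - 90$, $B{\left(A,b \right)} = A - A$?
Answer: $\frac{156875893}{123882} \approx 1266.3$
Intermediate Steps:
$B{\left(A,b \right)} = 0$
$t = -39$ ($t = 6 + \frac{0 - 90}{2} = 6 + \frac{1}{2} \left(-90\right) = 6 - 45 = -39$)
$g{\left(z,W \right)} = 27 + W$
$- \frac{15194}{g{\left(-208,t \right)}} - \frac{3439}{-20647} = - \frac{15194}{27 - 39} - \frac{3439}{-20647} = - \frac{15194}{-12} - - \frac{3439}{20647} = \left(-15194\right) \left(- \frac{1}{12}\right) + \frac{3439}{20647} = \frac{7597}{6} + \frac{3439}{20647} = \frac{156875893}{123882}$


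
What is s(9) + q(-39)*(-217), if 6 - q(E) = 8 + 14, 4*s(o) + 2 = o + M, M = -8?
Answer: 13887/4 ≈ 3471.8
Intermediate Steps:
s(o) = -5/2 + o/4 (s(o) = -½ + (o - 8)/4 = -½ + (-8 + o)/4 = -½ + (-2 + o/4) = -5/2 + o/4)
q(E) = -16 (q(E) = 6 - (8 + 14) = 6 - 1*22 = 6 - 22 = -16)
s(9) + q(-39)*(-217) = (-5/2 + (¼)*9) - 16*(-217) = (-5/2 + 9/4) + 3472 = -¼ + 3472 = 13887/4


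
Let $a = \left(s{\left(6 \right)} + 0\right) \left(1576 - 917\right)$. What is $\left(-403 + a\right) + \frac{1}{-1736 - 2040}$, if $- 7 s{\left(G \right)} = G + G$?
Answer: $- \frac{40512711}{26432} \approx -1532.7$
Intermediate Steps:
$s{\left(G \right)} = - \frac{2 G}{7}$ ($s{\left(G \right)} = - \frac{G + G}{7} = - \frac{2 G}{7}$)
$a = - \frac{7908}{7}$ ($a = \left(\left(- \frac{2}{7}\right) 6 + 0\right) \left(1576 - 917\right) = \left(- \frac{12}{7} + 0\right) 659 = \left(- \frac{12}{7}\right) 659 = - \frac{7908}{7} \approx -1129.7$)
$\left(-403 + a\right) + \frac{1}{-1736 - 2040} = \left(-403 - \frac{7908}{7}\right) + \frac{1}{-1736 - 2040} = - \frac{10729}{7} + \frac{1}{-3776} = - \frac{10729}{7} - \frac{1}{3776} = - \frac{40512711}{26432}$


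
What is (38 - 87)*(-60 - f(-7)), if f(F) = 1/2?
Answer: 5929/2 ≈ 2964.5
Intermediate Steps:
f(F) = ½
(38 - 87)*(-60 - f(-7)) = (38 - 87)*(-60 - 1*½) = -49*(-60 - ½) = -49*(-121/2) = 5929/2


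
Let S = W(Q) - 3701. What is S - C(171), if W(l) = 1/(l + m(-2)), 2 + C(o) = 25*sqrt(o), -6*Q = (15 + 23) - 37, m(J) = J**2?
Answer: -85071/23 - 75*sqrt(19) ≈ -4025.7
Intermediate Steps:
Q = -1/6 (Q = -((15 + 23) - 37)/6 = -(38 - 37)/6 = -1/6*1 = -1/6 ≈ -0.16667)
C(o) = -2 + 25*sqrt(o)
W(l) = 1/(4 + l) (W(l) = 1/(l + (-2)**2) = 1/(l + 4) = 1/(4 + l))
S = -85117/23 (S = 1/(4 - 1/6) - 3701 = 1/(23/6) - 3701 = 6/23 - 3701 = -85117/23 ≈ -3700.7)
S - C(171) = -85117/23 - (-2 + 25*sqrt(171)) = -85117/23 - (-2 + 25*(3*sqrt(19))) = -85117/23 - (-2 + 75*sqrt(19)) = -85117/23 + (2 - 75*sqrt(19)) = -85071/23 - 75*sqrt(19)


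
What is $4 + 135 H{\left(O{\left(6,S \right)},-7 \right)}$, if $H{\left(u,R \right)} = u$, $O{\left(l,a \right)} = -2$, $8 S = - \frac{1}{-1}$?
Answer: $-266$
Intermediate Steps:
$S = \frac{1}{8}$ ($S = \frac{\left(-1\right) \frac{1}{-1}}{8} = \frac{\left(-1\right) \left(-1\right)}{8} = \frac{1}{8} \cdot 1 = \frac{1}{8} \approx 0.125$)
$4 + 135 H{\left(O{\left(6,S \right)},-7 \right)} = 4 + 135 \left(-2\right) = 4 - 270 = -266$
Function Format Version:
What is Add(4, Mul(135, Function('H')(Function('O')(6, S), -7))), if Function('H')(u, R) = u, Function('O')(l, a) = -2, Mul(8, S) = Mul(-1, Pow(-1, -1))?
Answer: -266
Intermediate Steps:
S = Rational(1, 8) (S = Mul(Rational(1, 8), Mul(-1, Pow(-1, -1))) = Mul(Rational(1, 8), Mul(-1, -1)) = Mul(Rational(1, 8), 1) = Rational(1, 8) ≈ 0.12500)
Add(4, Mul(135, Function('H')(Function('O')(6, S), -7))) = Add(4, Mul(135, -2)) = Add(4, -270) = -266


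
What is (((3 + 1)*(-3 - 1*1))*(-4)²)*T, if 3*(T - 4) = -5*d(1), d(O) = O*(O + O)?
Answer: -512/3 ≈ -170.67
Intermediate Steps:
d(O) = 2*O² (d(O) = O*(2*O) = 2*O²)
T = ⅔ (T = 4 + (-10*1²)/3 = 4 + (-10)/3 = 4 + (-5*2)/3 = 4 + (⅓)*(-10) = 4 - 10/3 = ⅔ ≈ 0.66667)
(((3 + 1)*(-3 - 1*1))*(-4)²)*T = (((3 + 1)*(-3 - 1*1))*(-4)²)*(⅔) = ((4*(-3 - 1))*16)*(⅔) = ((4*(-4))*16)*(⅔) = -16*16*(⅔) = -256*⅔ = -512/3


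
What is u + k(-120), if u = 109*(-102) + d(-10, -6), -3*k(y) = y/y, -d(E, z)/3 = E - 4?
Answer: -33229/3 ≈ -11076.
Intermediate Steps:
d(E, z) = 12 - 3*E (d(E, z) = -3*(E - 4) = -3*(-4 + E) = 12 - 3*E)
k(y) = -⅓ (k(y) = -y/(3*y) = -⅓*1 = -⅓)
u = -11076 (u = 109*(-102) + (12 - 3*(-10)) = -11118 + (12 + 30) = -11118 + 42 = -11076)
u + k(-120) = -11076 - ⅓ = -33229/3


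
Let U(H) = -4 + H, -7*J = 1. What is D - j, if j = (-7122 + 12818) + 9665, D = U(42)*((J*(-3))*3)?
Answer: -107185/7 ≈ -15312.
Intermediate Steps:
J = -⅐ (J = -⅐*1 = -⅐ ≈ -0.14286)
D = 342/7 (D = (-4 + 42)*(-⅐*(-3)*3) = 38*((3/7)*3) = 38*(9/7) = 342/7 ≈ 48.857)
j = 15361 (j = 5696 + 9665 = 15361)
D - j = 342/7 - 1*15361 = 342/7 - 15361 = -107185/7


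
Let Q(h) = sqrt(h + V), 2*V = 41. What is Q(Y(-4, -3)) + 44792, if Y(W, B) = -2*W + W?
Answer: 44792 + 7*sqrt(2)/2 ≈ 44797.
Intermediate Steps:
V = 41/2 (V = (1/2)*41 = 41/2 ≈ 20.500)
Y(W, B) = -W
Q(h) = sqrt(41/2 + h) (Q(h) = sqrt(h + 41/2) = sqrt(41/2 + h))
Q(Y(-4, -3)) + 44792 = sqrt(82 + 4*(-1*(-4)))/2 + 44792 = sqrt(82 + 4*4)/2 + 44792 = sqrt(82 + 16)/2 + 44792 = sqrt(98)/2 + 44792 = (7*sqrt(2))/2 + 44792 = 7*sqrt(2)/2 + 44792 = 44792 + 7*sqrt(2)/2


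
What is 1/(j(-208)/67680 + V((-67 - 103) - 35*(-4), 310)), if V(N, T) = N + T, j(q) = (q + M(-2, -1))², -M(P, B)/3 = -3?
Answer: 67680/18990001 ≈ 0.0035640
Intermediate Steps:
M(P, B) = 9 (M(P, B) = -3*(-3) = 9)
j(q) = (9 + q)² (j(q) = (q + 9)² = (9 + q)²)
1/(j(-208)/67680 + V((-67 - 103) - 35*(-4), 310)) = 1/((9 - 208)²/67680 + (((-67 - 103) - 35*(-4)) + 310)) = 1/((-199)²*(1/67680) + ((-170 + 140) + 310)) = 1/(39601*(1/67680) + (-30 + 310)) = 1/(39601/67680 + 280) = 1/(18990001/67680) = 67680/18990001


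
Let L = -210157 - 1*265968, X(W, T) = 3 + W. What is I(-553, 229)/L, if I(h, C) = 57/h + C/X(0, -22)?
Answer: -126466/789891375 ≈ -0.00016011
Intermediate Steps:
I(h, C) = 57/h + C/3 (I(h, C) = 57/h + C/(3 + 0) = 57/h + C/3)
L = -476125 (L = -210157 - 265968 = -476125)
I(-553, 229)/L = (57/(-553) + (1/3)*229)/(-476125) = (57*(-1/553) + 229/3)*(-1/476125) = (-57/553 + 229/3)*(-1/476125) = (126466/1659)*(-1/476125) = -126466/789891375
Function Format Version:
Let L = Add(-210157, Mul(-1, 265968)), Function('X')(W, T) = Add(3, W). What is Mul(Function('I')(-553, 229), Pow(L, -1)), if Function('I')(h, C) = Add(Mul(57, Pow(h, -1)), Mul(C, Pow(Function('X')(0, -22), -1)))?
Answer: Rational(-126466, 789891375) ≈ -0.00016011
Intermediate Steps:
Function('I')(h, C) = Add(Mul(57, Pow(h, -1)), Mul(Rational(1, 3), C)) (Function('I')(h, C) = Add(Mul(57, Pow(h, -1)), Mul(C, Pow(Add(3, 0), -1))) = Add(Mul(57, Pow(h, -1)), Mul(C, Pow(3, -1))) = Add(Mul(57, Pow(h, -1)), Mul(C, Rational(1, 3))) = Add(Mul(57, Pow(h, -1)), Mul(Rational(1, 3), C)))
L = -476125 (L = Add(-210157, -265968) = -476125)
Mul(Function('I')(-553, 229), Pow(L, -1)) = Mul(Add(Mul(57, Pow(-553, -1)), Mul(Rational(1, 3), 229)), Pow(-476125, -1)) = Mul(Add(Mul(57, Rational(-1, 553)), Rational(229, 3)), Rational(-1, 476125)) = Mul(Add(Rational(-57, 553), Rational(229, 3)), Rational(-1, 476125)) = Mul(Rational(126466, 1659), Rational(-1, 476125)) = Rational(-126466, 789891375)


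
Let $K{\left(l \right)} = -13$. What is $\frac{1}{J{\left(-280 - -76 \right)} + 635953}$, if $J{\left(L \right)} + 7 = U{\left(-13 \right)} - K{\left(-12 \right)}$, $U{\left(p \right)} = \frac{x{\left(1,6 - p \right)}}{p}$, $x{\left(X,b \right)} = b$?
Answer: $\frac{13}{8267448} \approx 1.5724 \cdot 10^{-6}$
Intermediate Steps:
$U{\left(p \right)} = \frac{6 - p}{p}$
$J{\left(L \right)} = \frac{59}{13}$ ($J{\left(L \right)} = -7 + \left(\frac{6 - -13}{-13} - -13\right) = -7 + \left(- \frac{6 + 13}{13} + 13\right) = -7 + \left(\left(- \frac{1}{13}\right) 19 + 13\right) = -7 + \left(- \frac{19}{13} + 13\right) = -7 + \frac{150}{13} = \frac{59}{13}$)
$\frac{1}{J{\left(-280 - -76 \right)} + 635953} = \frac{1}{\frac{59}{13} + 635953} = \frac{1}{\frac{8267448}{13}} = \frac{13}{8267448}$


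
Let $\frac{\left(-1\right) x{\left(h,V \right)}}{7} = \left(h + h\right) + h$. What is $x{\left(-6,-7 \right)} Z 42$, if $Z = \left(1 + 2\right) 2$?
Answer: $31752$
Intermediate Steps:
$Z = 6$ ($Z = 3 \cdot 2 = 6$)
$x{\left(h,V \right)} = - 21 h$ ($x{\left(h,V \right)} = - 7 \left(\left(h + h\right) + h\right) = - 7 \left(2 h + h\right) = - 7 \cdot 3 h = - 21 h$)
$x{\left(-6,-7 \right)} Z 42 = \left(-21\right) \left(-6\right) 6 \cdot 42 = 126 \cdot 6 \cdot 42 = 756 \cdot 42 = 31752$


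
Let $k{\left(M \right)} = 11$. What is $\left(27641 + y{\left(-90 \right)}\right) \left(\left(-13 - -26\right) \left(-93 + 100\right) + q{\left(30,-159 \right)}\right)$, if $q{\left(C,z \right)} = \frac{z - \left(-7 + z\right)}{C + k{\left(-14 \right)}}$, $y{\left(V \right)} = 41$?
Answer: $\frac{103475316}{41} \approx 2.5238 \cdot 10^{6}$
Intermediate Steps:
$q{\left(C,z \right)} = \frac{7}{11 + C}$ ($q{\left(C,z \right)} = \frac{z - \left(-7 + z\right)}{C + 11} = \frac{7}{11 + C}$)
$\left(27641 + y{\left(-90 \right)}\right) \left(\left(-13 - -26\right) \left(-93 + 100\right) + q{\left(30,-159 \right)}\right) = \left(27641 + 41\right) \left(\left(-13 - -26\right) \left(-93 + 100\right) + \frac{7}{11 + 30}\right) = 27682 \left(\left(-13 + 26\right) 7 + \frac{7}{41}\right) = 27682 \left(13 \cdot 7 + 7 \cdot \frac{1}{41}\right) = 27682 \left(91 + \frac{7}{41}\right) = 27682 \cdot \frac{3738}{41} = \frac{103475316}{41}$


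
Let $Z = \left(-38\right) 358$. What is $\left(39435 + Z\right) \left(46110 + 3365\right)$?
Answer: $1277988725$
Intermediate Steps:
$Z = -13604$
$\left(39435 + Z\right) \left(46110 + 3365\right) = \left(39435 - 13604\right) \left(46110 + 3365\right) = 25831 \cdot 49475 = 1277988725$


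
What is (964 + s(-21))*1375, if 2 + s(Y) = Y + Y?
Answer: 1265000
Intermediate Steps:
s(Y) = -2 + 2*Y (s(Y) = -2 + (Y + Y) = -2 + 2*Y)
(964 + s(-21))*1375 = (964 + (-2 + 2*(-21)))*1375 = (964 + (-2 - 42))*1375 = (964 - 44)*1375 = 920*1375 = 1265000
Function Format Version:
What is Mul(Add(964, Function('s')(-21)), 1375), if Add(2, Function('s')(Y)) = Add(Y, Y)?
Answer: 1265000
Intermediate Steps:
Function('s')(Y) = Add(-2, Mul(2, Y)) (Function('s')(Y) = Add(-2, Add(Y, Y)) = Add(-2, Mul(2, Y)))
Mul(Add(964, Function('s')(-21)), 1375) = Mul(Add(964, Add(-2, Mul(2, -21))), 1375) = Mul(Add(964, Add(-2, -42)), 1375) = Mul(Add(964, -44), 1375) = Mul(920, 1375) = 1265000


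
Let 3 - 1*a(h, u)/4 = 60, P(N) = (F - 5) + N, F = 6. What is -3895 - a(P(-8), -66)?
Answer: -3667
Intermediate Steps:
P(N) = 1 + N (P(N) = (6 - 5) + N = 1 + N)
a(h, u) = -228 (a(h, u) = 12 - 4*60 = 12 - 240 = -228)
-3895 - a(P(-8), -66) = -3895 - 1*(-228) = -3895 + 228 = -3667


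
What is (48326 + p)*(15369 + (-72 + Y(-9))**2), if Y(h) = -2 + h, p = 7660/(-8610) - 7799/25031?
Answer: 23181287004471898/21551691 ≈ 1.0756e+9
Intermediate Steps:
p = -25888685/21551691 (p = 7660*(-1/8610) - 7799*1/25031 = -766/861 - 7799/25031 = -25888685/21551691 ≈ -1.2012)
(48326 + p)*(15369 + (-72 + Y(-9))**2) = (48326 - 25888685/21551691)*(15369 + (-72 + (-2 - 9))**2) = 1041481130581*(15369 + (-72 - 11)**2)/21551691 = 1041481130581*(15369 + (-83)**2)/21551691 = 1041481130581*(15369 + 6889)/21551691 = (1041481130581/21551691)*22258 = 23181287004471898/21551691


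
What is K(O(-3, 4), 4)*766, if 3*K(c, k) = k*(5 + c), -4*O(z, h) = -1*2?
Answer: 16852/3 ≈ 5617.3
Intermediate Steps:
O(z, h) = ½ (O(z, h) = -(-1)*2/4 = -¼*(-2) = ½)
K(c, k) = k*(5 + c)/3 (K(c, k) = (k*(5 + c))/3 = k*(5 + c)/3)
K(O(-3, 4), 4)*766 = ((⅓)*4*(5 + ½))*766 = ((⅓)*4*(11/2))*766 = (22/3)*766 = 16852/3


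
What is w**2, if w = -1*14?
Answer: 196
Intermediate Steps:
w = -14
w**2 = (-14)**2 = 196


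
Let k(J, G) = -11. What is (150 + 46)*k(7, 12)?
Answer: -2156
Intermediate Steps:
(150 + 46)*k(7, 12) = (150 + 46)*(-11) = 196*(-11) = -2156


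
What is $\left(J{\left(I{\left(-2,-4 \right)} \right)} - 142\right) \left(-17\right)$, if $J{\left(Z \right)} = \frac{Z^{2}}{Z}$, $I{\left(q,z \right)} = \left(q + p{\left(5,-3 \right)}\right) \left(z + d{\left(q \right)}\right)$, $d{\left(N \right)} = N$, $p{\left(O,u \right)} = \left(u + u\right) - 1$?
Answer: $1496$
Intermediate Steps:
$p{\left(O,u \right)} = -1 + 2 u$ ($p{\left(O,u \right)} = 2 u - 1 = -1 + 2 u$)
$I{\left(q,z \right)} = \left(-7 + q\right) \left(q + z\right)$ ($I{\left(q,z \right)} = \left(q + \left(-1 + 2 \left(-3\right)\right)\right) \left(z + q\right) = \left(q - 7\right) \left(q + z\right) = \left(-7 + q\right) \left(q + z\right)$)
$J{\left(Z \right)} = Z$
$\left(J{\left(I{\left(-2,-4 \right)} \right)} - 142\right) \left(-17\right) = \left(\left(\left(-2\right)^{2} - -14 - -28 - -8\right) - 142\right) \left(-17\right) = \left(\left(4 + 14 + 28 + 8\right) - 142\right) \left(-17\right) = \left(54 - 142\right) \left(-17\right) = \left(-88\right) \left(-17\right) = 1496$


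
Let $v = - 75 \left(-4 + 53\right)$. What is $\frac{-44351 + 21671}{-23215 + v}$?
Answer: $\frac{2268}{2689} \approx 0.84344$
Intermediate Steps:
$v = -3675$ ($v = \left(-75\right) 49 = -3675$)
$\frac{-44351 + 21671}{-23215 + v} = \frac{-44351 + 21671}{-23215 - 3675} = - \frac{22680}{-26890} = \left(-22680\right) \left(- \frac{1}{26890}\right) = \frac{2268}{2689}$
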